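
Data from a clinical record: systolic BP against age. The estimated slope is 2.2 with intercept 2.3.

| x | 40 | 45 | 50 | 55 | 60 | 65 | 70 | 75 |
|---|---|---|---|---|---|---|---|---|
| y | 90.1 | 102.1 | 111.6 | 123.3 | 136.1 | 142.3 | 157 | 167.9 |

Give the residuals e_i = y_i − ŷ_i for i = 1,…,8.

-0.2, 0.8, -0.7, 0, 1.8, -3, 0.7, 0.6

x=40: ŷ = 2.3 + 2.2·40 = 90.3; e = 90.1 − 90.3 = -0.2
x=45: ŷ = 2.3 + 2.2·45 = 101.3; e = 102.1 − 101.3 = 0.8
x=50: ŷ = 2.3 + 2.2·50 = 112.3; e = 111.6 − 112.3 = -0.7
x=55: ŷ = 2.3 + 2.2·55 = 123.3; e = 123.3 − 123.3 = 0
x=60: ŷ = 2.3 + 2.2·60 = 134.3; e = 136.1 − 134.3 = 1.8
x=65: ŷ = 2.3 + 2.2·65 = 145.3; e = 142.3 − 145.3 = -3
x=70: ŷ = 2.3 + 2.2·70 = 156.3; e = 157 − 156.3 = 0.7
x=75: ŷ = 2.3 + 2.2·75 = 167.3; e = 167.9 − 167.3 = 0.6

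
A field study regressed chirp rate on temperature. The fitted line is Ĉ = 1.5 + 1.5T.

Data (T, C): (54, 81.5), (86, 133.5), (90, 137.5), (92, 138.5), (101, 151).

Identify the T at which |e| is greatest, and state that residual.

T=54: Ĉ = 1.5 + 1.5·54 = 82.5; e = 81.5 − 82.5 = -1
T=86: Ĉ = 1.5 + 1.5·86 = 130.5; e = 133.5 − 130.5 = 3
T=90: Ĉ = 1.5 + 1.5·90 = 136.5; e = 137.5 − 136.5 = 1
T=92: Ĉ = 1.5 + 1.5·92 = 139.5; e = 138.5 − 139.5 = -1
T=101: Ĉ = 1.5 + 1.5·101 = 153; e = 151 − 153 = -2
Largest |e| is 3 at T = 86, residual 3.

T = 86, e = 3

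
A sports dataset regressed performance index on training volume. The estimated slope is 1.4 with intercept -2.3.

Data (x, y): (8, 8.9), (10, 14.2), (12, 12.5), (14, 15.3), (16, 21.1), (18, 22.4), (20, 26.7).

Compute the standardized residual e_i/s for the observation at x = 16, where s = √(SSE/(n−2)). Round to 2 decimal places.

0.55

x=8: ŷ = -2.3 + 1.4·8 = 8.9; e = 8.9 − 8.9 = 0
x=10: ŷ = -2.3 + 1.4·10 = 11.7; e = 14.2 − 11.7 = 2.5
x=12: ŷ = -2.3 + 1.4·12 = 14.5; e = 12.5 − 14.5 = -2
x=14: ŷ = -2.3 + 1.4·14 = 17.3; e = 15.3 − 17.3 = -2
x=16: ŷ = -2.3 + 1.4·16 = 20.1; e = 21.1 − 20.1 = 1
x=18: ŷ = -2.3 + 1.4·18 = 22.9; e = 22.4 − 22.9 = -0.5
x=20: ŷ = -2.3 + 1.4·20 = 25.7; e = 26.7 − 25.7 = 1
SSE = 0 + 6.25 + 4 + 4 + 1 + 0.25 + 1 = 16.5
s = √(16.5/5) = 1.81659
e/s = 1 / 1.81659 = 0.55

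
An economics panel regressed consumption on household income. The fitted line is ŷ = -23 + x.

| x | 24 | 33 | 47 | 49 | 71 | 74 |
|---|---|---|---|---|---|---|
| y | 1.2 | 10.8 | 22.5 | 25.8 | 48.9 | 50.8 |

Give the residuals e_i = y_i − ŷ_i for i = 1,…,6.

0.2, 0.8, -1.5, -0.2, 0.9, -0.2

x=24: ŷ = -23 + 24 = 1; e = 1.2 − 1 = 0.2
x=33: ŷ = -23 + 33 = 10; e = 10.8 − 10 = 0.8
x=47: ŷ = -23 + 47 = 24; e = 22.5 − 24 = -1.5
x=49: ŷ = -23 + 49 = 26; e = 25.8 − 26 = -0.2
x=71: ŷ = -23 + 71 = 48; e = 48.9 − 48 = 0.9
x=74: ŷ = -23 + 74 = 51; e = 50.8 − 51 = -0.2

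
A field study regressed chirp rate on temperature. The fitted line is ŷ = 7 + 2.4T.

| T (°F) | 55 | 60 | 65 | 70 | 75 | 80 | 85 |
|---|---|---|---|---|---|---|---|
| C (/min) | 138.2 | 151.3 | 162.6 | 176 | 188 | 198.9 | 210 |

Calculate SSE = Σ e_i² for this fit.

SSE = 3.9

T=55: ŷ = 7 + 2.4·55 = 139; e = 138.2 − 139 = -0.8
T=60: ŷ = 7 + 2.4·60 = 151; e = 151.3 − 151 = 0.3
T=65: ŷ = 7 + 2.4·65 = 163; e = 162.6 − 163 = -0.4
T=70: ŷ = 7 + 2.4·70 = 175; e = 176 − 175 = 1
T=75: ŷ = 7 + 2.4·75 = 187; e = 188 − 187 = 1
T=80: ŷ = 7 + 2.4·80 = 199; e = 198.9 − 199 = -0.1
T=85: ŷ = 7 + 2.4·85 = 211; e = 210 − 211 = -1
SSE = 0.64 + 0.09 + 0.16 + 1 + 1 + 0.01 + 1 = 3.9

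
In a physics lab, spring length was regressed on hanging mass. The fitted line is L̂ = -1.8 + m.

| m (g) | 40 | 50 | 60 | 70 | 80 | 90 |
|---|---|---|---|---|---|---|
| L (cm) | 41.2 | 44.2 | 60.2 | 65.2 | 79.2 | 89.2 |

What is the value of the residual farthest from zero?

e = -4

m=40: L̂ = -1.8 + 40 = 38.2; e = 41.2 − 38.2 = 3
m=50: L̂ = -1.8 + 50 = 48.2; e = 44.2 − 48.2 = -4
m=60: L̂ = -1.8 + 60 = 58.2; e = 60.2 − 58.2 = 2
m=70: L̂ = -1.8 + 70 = 68.2; e = 65.2 − 68.2 = -3
m=80: L̂ = -1.8 + 80 = 78.2; e = 79.2 − 78.2 = 1
m=90: L̂ = -1.8 + 90 = 88.2; e = 89.2 − 88.2 = 1
Largest |e| is 4 at m = 50, residual -4.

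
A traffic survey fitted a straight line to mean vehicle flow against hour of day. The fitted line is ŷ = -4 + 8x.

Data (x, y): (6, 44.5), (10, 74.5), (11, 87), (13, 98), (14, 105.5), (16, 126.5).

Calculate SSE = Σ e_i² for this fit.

x=6: ŷ = -4 + 8·6 = 44; e = 44.5 − 44 = 0.5
x=10: ŷ = -4 + 8·10 = 76; e = 74.5 − 76 = -1.5
x=11: ŷ = -4 + 8·11 = 84; e = 87 − 84 = 3
x=13: ŷ = -4 + 8·13 = 100; e = 98 − 100 = -2
x=14: ŷ = -4 + 8·14 = 108; e = 105.5 − 108 = -2.5
x=16: ŷ = -4 + 8·16 = 124; e = 126.5 − 124 = 2.5
SSE = 0.25 + 2.25 + 9 + 4 + 6.25 + 6.25 = 28

SSE = 28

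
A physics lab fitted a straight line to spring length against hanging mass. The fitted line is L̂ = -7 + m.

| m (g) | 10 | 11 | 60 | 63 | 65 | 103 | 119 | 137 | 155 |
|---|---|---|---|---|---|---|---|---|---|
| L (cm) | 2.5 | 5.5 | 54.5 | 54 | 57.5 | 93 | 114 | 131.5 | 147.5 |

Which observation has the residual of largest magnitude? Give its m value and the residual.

m=10: L̂ = -7 + 10 = 3; e = 2.5 − 3 = -0.5
m=11: L̂ = -7 + 11 = 4; e = 5.5 − 4 = 1.5
m=60: L̂ = -7 + 60 = 53; e = 54.5 − 53 = 1.5
m=63: L̂ = -7 + 63 = 56; e = 54 − 56 = -2
m=65: L̂ = -7 + 65 = 58; e = 57.5 − 58 = -0.5
m=103: L̂ = -7 + 103 = 96; e = 93 − 96 = -3
m=119: L̂ = -7 + 119 = 112; e = 114 − 112 = 2
m=137: L̂ = -7 + 137 = 130; e = 131.5 − 130 = 1.5
m=155: L̂ = -7 + 155 = 148; e = 147.5 − 148 = -0.5
Largest |e| is 3 at m = 103, residual -3.

m = 103, e = -3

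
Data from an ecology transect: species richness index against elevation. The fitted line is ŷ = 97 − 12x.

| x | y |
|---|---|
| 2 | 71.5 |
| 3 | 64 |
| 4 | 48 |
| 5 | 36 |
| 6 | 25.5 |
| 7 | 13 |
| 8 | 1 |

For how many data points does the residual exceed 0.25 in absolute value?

x=2: ŷ = 97 − 12·2 = 73; r = 71.5 − 73 = -1.5
x=3: ŷ = 97 − 12·3 = 61; r = 64 − 61 = 3
x=4: ŷ = 97 − 12·4 = 49; r = 48 − 49 = -1
x=5: ŷ = 97 − 12·5 = 37; r = 36 − 37 = -1
x=6: ŷ = 97 − 12·6 = 25; r = 25.5 − 25 = 0.5
x=7: ŷ = 97 − 12·7 = 13; r = 13 − 13 = 0
x=8: ŷ = 97 − 12·8 = 1; r = 1 − 1 = 0
|r| > 0.25: x=2 (|r|=1.5), x=3 (|r|=3), x=4 (|r|=1), x=5 (|r|=1), x=6 (|r|=0.5) → 5

5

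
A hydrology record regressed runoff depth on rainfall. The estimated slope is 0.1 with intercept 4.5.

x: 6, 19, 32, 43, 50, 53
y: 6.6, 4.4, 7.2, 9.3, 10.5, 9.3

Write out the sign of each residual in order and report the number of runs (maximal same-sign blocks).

x=6: ŷ = 4.5 + 0.1·6 = 5.1; r = 6.6 − 5.1 = 1.5
x=19: ŷ = 4.5 + 0.1·19 = 6.4; r = 4.4 − 6.4 = -2
x=32: ŷ = 4.5 + 0.1·32 = 7.7; r = 7.2 − 7.7 = -0.5
x=43: ŷ = 4.5 + 0.1·43 = 8.8; r = 9.3 − 8.8 = 0.5
x=50: ŷ = 4.5 + 0.1·50 = 9.5; r = 10.5 − 9.5 = 1
x=53: ŷ = 4.5 + 0.1·53 = 9.8; r = 9.3 − 9.8 = -0.5
Signs: + − − + + −
Runs: +×1, −×2, +×2, −×1 → 4

4 runs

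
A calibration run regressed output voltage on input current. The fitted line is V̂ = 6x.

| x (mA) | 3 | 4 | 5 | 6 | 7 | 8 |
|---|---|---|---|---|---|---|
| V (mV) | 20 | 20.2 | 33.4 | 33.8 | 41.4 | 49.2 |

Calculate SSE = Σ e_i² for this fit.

x=3: V̂ = 6·3 = 18; e = 20 − 18 = 2
x=4: V̂ = 6·4 = 24; e = 20.2 − 24 = -3.8
x=5: V̂ = 6·5 = 30; e = 33.4 − 30 = 3.4
x=6: V̂ = 6·6 = 36; e = 33.8 − 36 = -2.2
x=7: V̂ = 6·7 = 42; e = 41.4 − 42 = -0.6
x=8: V̂ = 6·8 = 48; e = 49.2 − 48 = 1.2
SSE = 4 + 14.44 + 11.56 + 4.84 + 0.36 + 1.44 = 36.64

SSE = 36.64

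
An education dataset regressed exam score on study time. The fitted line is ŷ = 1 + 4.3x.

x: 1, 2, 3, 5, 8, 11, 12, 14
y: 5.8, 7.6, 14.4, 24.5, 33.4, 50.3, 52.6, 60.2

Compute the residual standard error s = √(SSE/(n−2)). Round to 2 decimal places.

s = 1.71

x=1: ŷ = 1 + 4.3·1 = 5.3; e = 5.8 − 5.3 = 0.5
x=2: ŷ = 1 + 4.3·2 = 9.6; e = 7.6 − 9.6 = -2
x=3: ŷ = 1 + 4.3·3 = 13.9; e = 14.4 − 13.9 = 0.5
x=5: ŷ = 1 + 4.3·5 = 22.5; e = 24.5 − 22.5 = 2
x=8: ŷ = 1 + 4.3·8 = 35.4; e = 33.4 − 35.4 = -2
x=11: ŷ = 1 + 4.3·11 = 48.3; e = 50.3 − 48.3 = 2
x=12: ŷ = 1 + 4.3·12 = 52.6; e = 52.6 − 52.6 = 0
x=14: ŷ = 1 + 4.3·14 = 61.2; e = 60.2 − 61.2 = -1
SSE = 0.25 + 4 + 0.25 + 4 + 4 + 4 + 0 + 1 = 17.5
s = √(17.5/6) = √2.91667 ≈ 1.71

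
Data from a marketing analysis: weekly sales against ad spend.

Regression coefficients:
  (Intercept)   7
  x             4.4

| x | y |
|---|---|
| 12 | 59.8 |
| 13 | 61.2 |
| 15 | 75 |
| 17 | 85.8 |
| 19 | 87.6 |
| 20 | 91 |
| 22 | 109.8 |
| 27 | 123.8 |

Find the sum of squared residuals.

x=12: ŷ = 7 + 4.4·12 = 59.8; r = 59.8 − 59.8 = 0
x=13: ŷ = 7 + 4.4·13 = 64.2; r = 61.2 − 64.2 = -3
x=15: ŷ = 7 + 4.4·15 = 73; r = 75 − 73 = 2
x=17: ŷ = 7 + 4.4·17 = 81.8; r = 85.8 − 81.8 = 4
x=19: ŷ = 7 + 4.4·19 = 90.6; r = 87.6 − 90.6 = -3
x=20: ŷ = 7 + 4.4·20 = 95; r = 91 − 95 = -4
x=22: ŷ = 7 + 4.4·22 = 103.8; r = 109.8 − 103.8 = 6
x=27: ŷ = 7 + 4.4·27 = 125.8; r = 123.8 − 125.8 = -2
SSE = 0 + 9 + 4 + 16 + 9 + 16 + 36 + 4 = 94

SSE = 94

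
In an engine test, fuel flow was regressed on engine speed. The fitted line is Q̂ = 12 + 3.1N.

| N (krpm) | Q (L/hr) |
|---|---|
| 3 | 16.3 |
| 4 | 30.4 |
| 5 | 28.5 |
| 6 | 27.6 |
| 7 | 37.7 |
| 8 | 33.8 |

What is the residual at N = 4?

e = 6

Q̂ = 12 + 3.1·4 = 24.4
e = 30.4 − 24.4 = 6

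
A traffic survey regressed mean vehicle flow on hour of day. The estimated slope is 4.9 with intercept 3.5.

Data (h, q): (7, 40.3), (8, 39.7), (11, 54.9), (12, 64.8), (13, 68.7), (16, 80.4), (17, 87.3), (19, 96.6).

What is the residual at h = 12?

q̂ = 3.5 + 4.9·12 = 62.3
e = 64.8 − 62.3 = 2.5

e = 2.5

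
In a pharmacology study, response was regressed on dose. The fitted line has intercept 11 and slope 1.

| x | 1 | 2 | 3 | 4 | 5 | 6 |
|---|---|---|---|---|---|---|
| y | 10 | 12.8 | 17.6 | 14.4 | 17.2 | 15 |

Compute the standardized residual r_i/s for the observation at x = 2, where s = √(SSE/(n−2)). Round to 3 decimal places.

x=1: ŷ = 11 + 1 = 12; r = 10 − 12 = -2
x=2: ŷ = 11 + 2 = 13; r = 12.8 − 13 = -0.2
x=3: ŷ = 11 + 3 = 14; r = 17.6 − 14 = 3.6
x=4: ŷ = 11 + 4 = 15; r = 14.4 − 15 = -0.6
x=5: ŷ = 11 + 5 = 16; r = 17.2 − 16 = 1.2
x=6: ŷ = 11 + 6 = 17; r = 15 − 17 = -2
SSE = 4 + 0.04 + 12.96 + 0.36 + 1.44 + 4 = 22.8
s = √(22.8/4) = 2.38747
r/s = -0.2 / 2.38747 = -0.084

-0.084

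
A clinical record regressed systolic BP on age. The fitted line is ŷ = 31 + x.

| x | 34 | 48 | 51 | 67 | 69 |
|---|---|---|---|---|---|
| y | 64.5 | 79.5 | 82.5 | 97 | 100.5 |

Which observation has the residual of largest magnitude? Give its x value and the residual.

x = 67, e = -1

x=34: ŷ = 31 + 34 = 65; e = 64.5 − 65 = -0.5
x=48: ŷ = 31 + 48 = 79; e = 79.5 − 79 = 0.5
x=51: ŷ = 31 + 51 = 82; e = 82.5 − 82 = 0.5
x=67: ŷ = 31 + 67 = 98; e = 97 − 98 = -1
x=69: ŷ = 31 + 69 = 100; e = 100.5 − 100 = 0.5
Largest |e| is 1 at x = 67, residual -1.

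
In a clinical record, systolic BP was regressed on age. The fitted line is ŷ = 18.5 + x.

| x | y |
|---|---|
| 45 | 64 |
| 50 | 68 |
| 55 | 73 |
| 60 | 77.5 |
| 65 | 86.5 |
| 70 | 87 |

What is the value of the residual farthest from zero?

x=45: ŷ = 18.5 + 45 = 63.5; e = 64 − 63.5 = 0.5
x=50: ŷ = 18.5 + 50 = 68.5; e = 68 − 68.5 = -0.5
x=55: ŷ = 18.5 + 55 = 73.5; e = 73 − 73.5 = -0.5
x=60: ŷ = 18.5 + 60 = 78.5; e = 77.5 − 78.5 = -1
x=65: ŷ = 18.5 + 65 = 83.5; e = 86.5 − 83.5 = 3
x=70: ŷ = 18.5 + 70 = 88.5; e = 87 − 88.5 = -1.5
Largest |e| is 3 at x = 65, residual 3.

e = 3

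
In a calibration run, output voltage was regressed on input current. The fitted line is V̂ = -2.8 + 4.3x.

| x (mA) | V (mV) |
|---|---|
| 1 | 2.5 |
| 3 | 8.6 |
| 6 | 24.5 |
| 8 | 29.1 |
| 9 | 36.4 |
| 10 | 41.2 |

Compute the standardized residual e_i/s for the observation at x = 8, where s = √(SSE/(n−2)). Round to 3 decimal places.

-1.387

x=1: V̂ = -2.8 + 4.3·1 = 1.5; e = 2.5 − 1.5 = 1
x=3: V̂ = -2.8 + 4.3·3 = 10.1; e = 8.6 − 10.1 = -1.5
x=6: V̂ = -2.8 + 4.3·6 = 23; e = 24.5 − 23 = 1.5
x=8: V̂ = -2.8 + 4.3·8 = 31.6; e = 29.1 − 31.6 = -2.5
x=9: V̂ = -2.8 + 4.3·9 = 35.9; e = 36.4 − 35.9 = 0.5
x=10: V̂ = -2.8 + 4.3·10 = 40.2; e = 41.2 − 40.2 = 1
SSE = 1 + 2.25 + 2.25 + 6.25 + 0.25 + 1 = 13
s = √(13/4) = 1.80278
e/s = -2.5 / 1.80278 = -1.387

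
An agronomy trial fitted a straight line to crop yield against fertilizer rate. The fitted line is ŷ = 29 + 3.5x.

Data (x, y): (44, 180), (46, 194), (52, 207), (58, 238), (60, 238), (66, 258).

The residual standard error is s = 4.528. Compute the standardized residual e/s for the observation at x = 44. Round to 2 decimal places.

ŷ = 29 + 3.5·44 = 183
e = 180 − 183 = -3
e/s = -3 / 4.528 = -0.66

-0.66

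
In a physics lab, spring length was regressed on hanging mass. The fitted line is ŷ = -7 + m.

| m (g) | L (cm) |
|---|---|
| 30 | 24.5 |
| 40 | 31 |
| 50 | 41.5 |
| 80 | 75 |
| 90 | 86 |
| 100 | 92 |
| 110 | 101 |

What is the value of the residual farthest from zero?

r = 3

m=30: ŷ = -7 + 30 = 23; r = 24.5 − 23 = 1.5
m=40: ŷ = -7 + 40 = 33; r = 31 − 33 = -2
m=50: ŷ = -7 + 50 = 43; r = 41.5 − 43 = -1.5
m=80: ŷ = -7 + 80 = 73; r = 75 − 73 = 2
m=90: ŷ = -7 + 90 = 83; r = 86 − 83 = 3
m=100: ŷ = -7 + 100 = 93; r = 92 − 93 = -1
m=110: ŷ = -7 + 110 = 103; r = 101 − 103 = -2
Largest |r| is 3 at m = 90, residual 3.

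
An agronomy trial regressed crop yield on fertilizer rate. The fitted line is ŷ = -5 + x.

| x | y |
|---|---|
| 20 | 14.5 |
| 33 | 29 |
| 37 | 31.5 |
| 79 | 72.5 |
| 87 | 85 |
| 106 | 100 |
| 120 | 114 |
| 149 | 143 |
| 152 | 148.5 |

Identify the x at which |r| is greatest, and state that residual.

x=20: ŷ = -5 + 20 = 15; r = 14.5 − 15 = -0.5
x=33: ŷ = -5 + 33 = 28; r = 29 − 28 = 1
x=37: ŷ = -5 + 37 = 32; r = 31.5 − 32 = -0.5
x=79: ŷ = -5 + 79 = 74; r = 72.5 − 74 = -1.5
x=87: ŷ = -5 + 87 = 82; r = 85 − 82 = 3
x=106: ŷ = -5 + 106 = 101; r = 100 − 101 = -1
x=120: ŷ = -5 + 120 = 115; r = 114 − 115 = -1
x=149: ŷ = -5 + 149 = 144; r = 143 − 144 = -1
x=152: ŷ = -5 + 152 = 147; r = 148.5 − 147 = 1.5
Largest |r| is 3 at x = 87, residual 3.

x = 87, r = 3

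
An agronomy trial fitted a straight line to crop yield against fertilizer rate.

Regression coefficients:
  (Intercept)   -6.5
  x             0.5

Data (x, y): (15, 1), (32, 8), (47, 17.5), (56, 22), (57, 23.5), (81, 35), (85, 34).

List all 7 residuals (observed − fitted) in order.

x=15: ŷ = -6.5 + 0.5·15 = 1; r = 1 − 1 = 0
x=32: ŷ = -6.5 + 0.5·32 = 9.5; r = 8 − 9.5 = -1.5
x=47: ŷ = -6.5 + 0.5·47 = 17; r = 17.5 − 17 = 0.5
x=56: ŷ = -6.5 + 0.5·56 = 21.5; r = 22 − 21.5 = 0.5
x=57: ŷ = -6.5 + 0.5·57 = 22; r = 23.5 − 22 = 1.5
x=81: ŷ = -6.5 + 0.5·81 = 34; r = 35 − 34 = 1
x=85: ŷ = -6.5 + 0.5·85 = 36; r = 34 − 36 = -2

0, -1.5, 0.5, 0.5, 1.5, 1, -2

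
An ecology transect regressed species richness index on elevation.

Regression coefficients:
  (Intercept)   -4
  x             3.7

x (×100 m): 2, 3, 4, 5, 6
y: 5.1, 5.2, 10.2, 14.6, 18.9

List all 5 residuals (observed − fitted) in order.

x=2: ŷ = -4 + 3.7·2 = 3.4; e = 5.1 − 3.4 = 1.7
x=3: ŷ = -4 + 3.7·3 = 7.1; e = 5.2 − 7.1 = -1.9
x=4: ŷ = -4 + 3.7·4 = 10.8; e = 10.2 − 10.8 = -0.6
x=5: ŷ = -4 + 3.7·5 = 14.5; e = 14.6 − 14.5 = 0.1
x=6: ŷ = -4 + 3.7·6 = 18.2; e = 18.9 − 18.2 = 0.7

1.7, -1.9, -0.6, 0.1, 0.7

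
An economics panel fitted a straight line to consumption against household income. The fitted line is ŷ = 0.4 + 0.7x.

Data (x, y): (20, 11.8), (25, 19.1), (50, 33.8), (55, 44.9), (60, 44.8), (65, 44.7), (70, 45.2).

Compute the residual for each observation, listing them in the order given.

x=20: ŷ = 0.4 + 0.7·20 = 14.4; r = 11.8 − 14.4 = -2.6
x=25: ŷ = 0.4 + 0.7·25 = 17.9; r = 19.1 − 17.9 = 1.2
x=50: ŷ = 0.4 + 0.7·50 = 35.4; r = 33.8 − 35.4 = -1.6
x=55: ŷ = 0.4 + 0.7·55 = 38.9; r = 44.9 − 38.9 = 6
x=60: ŷ = 0.4 + 0.7·60 = 42.4; r = 44.8 − 42.4 = 2.4
x=65: ŷ = 0.4 + 0.7·65 = 45.9; r = 44.7 − 45.9 = -1.2
x=70: ŷ = 0.4 + 0.7·70 = 49.4; r = 45.2 − 49.4 = -4.2

-2.6, 1.2, -1.6, 6, 2.4, -1.2, -4.2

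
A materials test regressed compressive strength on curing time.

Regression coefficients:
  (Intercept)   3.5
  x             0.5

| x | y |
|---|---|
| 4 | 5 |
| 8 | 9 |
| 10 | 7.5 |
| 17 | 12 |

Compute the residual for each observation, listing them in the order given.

x=4: ŷ = 3.5 + 0.5·4 = 5.5; r = 5 − 5.5 = -0.5
x=8: ŷ = 3.5 + 0.5·8 = 7.5; r = 9 − 7.5 = 1.5
x=10: ŷ = 3.5 + 0.5·10 = 8.5; r = 7.5 − 8.5 = -1
x=17: ŷ = 3.5 + 0.5·17 = 12; r = 12 − 12 = 0

-0.5, 1.5, -1, 0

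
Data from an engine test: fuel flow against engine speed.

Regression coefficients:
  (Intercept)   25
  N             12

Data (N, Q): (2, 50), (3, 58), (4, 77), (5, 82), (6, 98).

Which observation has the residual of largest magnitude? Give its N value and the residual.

N=2: ŷ = 25 + 12·2 = 49; e = 50 − 49 = 1
N=3: ŷ = 25 + 12·3 = 61; e = 58 − 61 = -3
N=4: ŷ = 25 + 12·4 = 73; e = 77 − 73 = 4
N=5: ŷ = 25 + 12·5 = 85; e = 82 − 85 = -3
N=6: ŷ = 25 + 12·6 = 97; e = 98 − 97 = 1
Largest |e| is 4 at N = 4, residual 4.

N = 4, e = 4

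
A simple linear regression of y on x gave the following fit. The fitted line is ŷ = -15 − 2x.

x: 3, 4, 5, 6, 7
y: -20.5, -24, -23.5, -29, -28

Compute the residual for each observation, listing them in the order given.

0.5, -1, 1.5, -2, 1

x=3: ŷ = -15 − 2·3 = -21; e = -20.5 − (-21) = 0.5
x=4: ŷ = -15 − 2·4 = -23; e = -24 − (-23) = -1
x=5: ŷ = -15 − 2·5 = -25; e = -23.5 − (-25) = 1.5
x=6: ŷ = -15 − 2·6 = -27; e = -29 − (-27) = -2
x=7: ŷ = -15 − 2·7 = -29; e = -28 − (-29) = 1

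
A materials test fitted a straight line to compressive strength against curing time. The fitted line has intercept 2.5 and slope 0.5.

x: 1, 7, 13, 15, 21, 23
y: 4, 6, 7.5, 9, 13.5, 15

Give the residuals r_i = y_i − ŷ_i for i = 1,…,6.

1, 0, -1.5, -1, 0.5, 1

x=1: ŷ = 2.5 + 0.5·1 = 3; r = 4 − 3 = 1
x=7: ŷ = 2.5 + 0.5·7 = 6; r = 6 − 6 = 0
x=13: ŷ = 2.5 + 0.5·13 = 9; r = 7.5 − 9 = -1.5
x=15: ŷ = 2.5 + 0.5·15 = 10; r = 9 − 10 = -1
x=21: ŷ = 2.5 + 0.5·21 = 13; r = 13.5 − 13 = 0.5
x=23: ŷ = 2.5 + 0.5·23 = 14; r = 15 − 14 = 1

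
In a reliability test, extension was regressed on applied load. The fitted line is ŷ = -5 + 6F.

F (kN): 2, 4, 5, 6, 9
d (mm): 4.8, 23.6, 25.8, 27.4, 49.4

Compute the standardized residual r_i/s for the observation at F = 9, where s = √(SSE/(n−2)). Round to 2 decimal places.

F=2: ŷ = -5 + 6·2 = 7; r = 4.8 − 7 = -2.2
F=4: ŷ = -5 + 6·4 = 19; r = 23.6 − 19 = 4.6
F=5: ŷ = -5 + 6·5 = 25; r = 25.8 − 25 = 0.8
F=6: ŷ = -5 + 6·6 = 31; r = 27.4 − 31 = -3.6
F=9: ŷ = -5 + 6·9 = 49; r = 49.4 − 49 = 0.4
SSE = 4.84 + 21.16 + 0.64 + 12.96 + 0.16 = 39.76
s = √(39.76/3) = 3.64051
r/s = 0.4 / 3.64051 = 0.11

0.11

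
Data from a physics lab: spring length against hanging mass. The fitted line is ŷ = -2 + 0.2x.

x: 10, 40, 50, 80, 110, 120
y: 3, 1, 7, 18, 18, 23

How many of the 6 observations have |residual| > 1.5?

4

x=10: ŷ = -2 + 0.2·10 = 0; r = 3 − 0 = 3
x=40: ŷ = -2 + 0.2·40 = 6; r = 1 − 6 = -5
x=50: ŷ = -2 + 0.2·50 = 8; r = 7 − 8 = -1
x=80: ŷ = -2 + 0.2·80 = 14; r = 18 − 14 = 4
x=110: ŷ = -2 + 0.2·110 = 20; r = 18 − 20 = -2
x=120: ŷ = -2 + 0.2·120 = 22; r = 23 − 22 = 1
|r| > 1.5: x=10 (|r|=3), x=40 (|r|=5), x=80 (|r|=4), x=110 (|r|=2) → 4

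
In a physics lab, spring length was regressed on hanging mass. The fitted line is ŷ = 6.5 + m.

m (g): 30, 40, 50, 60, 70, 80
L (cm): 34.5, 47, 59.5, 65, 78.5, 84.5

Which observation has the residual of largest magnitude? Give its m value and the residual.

m = 50, r = 3

m=30: ŷ = 6.5 + 30 = 36.5; r = 34.5 − 36.5 = -2
m=40: ŷ = 6.5 + 40 = 46.5; r = 47 − 46.5 = 0.5
m=50: ŷ = 6.5 + 50 = 56.5; r = 59.5 − 56.5 = 3
m=60: ŷ = 6.5 + 60 = 66.5; r = 65 − 66.5 = -1.5
m=70: ŷ = 6.5 + 70 = 76.5; r = 78.5 − 76.5 = 2
m=80: ŷ = 6.5 + 80 = 86.5; r = 84.5 − 86.5 = -2
Largest |r| is 3 at m = 50, residual 3.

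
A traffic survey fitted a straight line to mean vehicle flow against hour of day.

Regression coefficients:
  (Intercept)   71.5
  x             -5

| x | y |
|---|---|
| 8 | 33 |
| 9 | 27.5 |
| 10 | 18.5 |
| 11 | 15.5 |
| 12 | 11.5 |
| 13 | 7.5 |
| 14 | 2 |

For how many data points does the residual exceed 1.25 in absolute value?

x=8: ŷ = 71.5 − 5·8 = 31.5; e = 33 − 31.5 = 1.5
x=9: ŷ = 71.5 − 5·9 = 26.5; e = 27.5 − 26.5 = 1
x=10: ŷ = 71.5 − 5·10 = 21.5; e = 18.5 − 21.5 = -3
x=11: ŷ = 71.5 − 5·11 = 16.5; e = 15.5 − 16.5 = -1
x=12: ŷ = 71.5 − 5·12 = 11.5; e = 11.5 − 11.5 = 0
x=13: ŷ = 71.5 − 5·13 = 6.5; e = 7.5 − 6.5 = 1
x=14: ŷ = 71.5 − 5·14 = 1.5; e = 2 − 1.5 = 0.5
|e| > 1.25: x=8 (|e|=1.5), x=10 (|e|=3) → 2

2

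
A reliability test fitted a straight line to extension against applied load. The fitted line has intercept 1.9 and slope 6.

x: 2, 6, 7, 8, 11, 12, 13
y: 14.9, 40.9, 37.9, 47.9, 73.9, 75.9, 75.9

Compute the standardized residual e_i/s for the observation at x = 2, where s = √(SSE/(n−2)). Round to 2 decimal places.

x=2: ŷ = 1.9 + 6·2 = 13.9; e = 14.9 − 13.9 = 1
x=6: ŷ = 1.9 + 6·6 = 37.9; e = 40.9 − 37.9 = 3
x=7: ŷ = 1.9 + 6·7 = 43.9; e = 37.9 − 43.9 = -6
x=8: ŷ = 1.9 + 6·8 = 49.9; e = 47.9 − 49.9 = -2
x=11: ŷ = 1.9 + 6·11 = 67.9; e = 73.9 − 67.9 = 6
x=12: ŷ = 1.9 + 6·12 = 73.9; e = 75.9 − 73.9 = 2
x=13: ŷ = 1.9 + 6·13 = 79.9; e = 75.9 − 79.9 = -4
SSE = 1 + 9 + 36 + 4 + 36 + 4 + 16 = 106
s = √(106/5) = 4.60435
e/s = 1 / 4.60435 = 0.22

0.22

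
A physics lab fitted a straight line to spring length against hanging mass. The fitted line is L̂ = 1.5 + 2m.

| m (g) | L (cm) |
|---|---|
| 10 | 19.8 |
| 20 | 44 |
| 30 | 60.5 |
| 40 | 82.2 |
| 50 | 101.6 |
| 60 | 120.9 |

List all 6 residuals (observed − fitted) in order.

-1.7, 2.5, -1, 0.7, 0.1, -0.6

m=10: L̂ = 1.5 + 2·10 = 21.5; e = 19.8 − 21.5 = -1.7
m=20: L̂ = 1.5 + 2·20 = 41.5; e = 44 − 41.5 = 2.5
m=30: L̂ = 1.5 + 2·30 = 61.5; e = 60.5 − 61.5 = -1
m=40: L̂ = 1.5 + 2·40 = 81.5; e = 82.2 − 81.5 = 0.7
m=50: L̂ = 1.5 + 2·50 = 101.5; e = 101.6 − 101.5 = 0.1
m=60: L̂ = 1.5 + 2·60 = 121.5; e = 120.9 − 121.5 = -0.6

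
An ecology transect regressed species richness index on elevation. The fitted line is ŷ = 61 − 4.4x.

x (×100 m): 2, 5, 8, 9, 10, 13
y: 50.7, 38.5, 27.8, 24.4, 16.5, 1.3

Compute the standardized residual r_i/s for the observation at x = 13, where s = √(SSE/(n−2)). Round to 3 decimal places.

-1.066

x=2: ŷ = 61 − 4.4·2 = 52.2; r = 50.7 − 52.2 = -1.5
x=5: ŷ = 61 − 4.4·5 = 39; r = 38.5 − 39 = -0.5
x=8: ŷ = 61 − 4.4·8 = 25.8; r = 27.8 − 25.8 = 2
x=9: ŷ = 61 − 4.4·9 = 21.4; r = 24.4 − 21.4 = 3
x=10: ŷ = 61 − 4.4·10 = 17; r = 16.5 − 17 = -0.5
x=13: ŷ = 61 − 4.4·13 = 3.8; r = 1.3 − 3.8 = -2.5
SSE = 2.25 + 0.25 + 4 + 9 + 0.25 + 6.25 = 22
s = √(22/4) = 2.34521
r/s = -2.5 / 2.34521 = -1.066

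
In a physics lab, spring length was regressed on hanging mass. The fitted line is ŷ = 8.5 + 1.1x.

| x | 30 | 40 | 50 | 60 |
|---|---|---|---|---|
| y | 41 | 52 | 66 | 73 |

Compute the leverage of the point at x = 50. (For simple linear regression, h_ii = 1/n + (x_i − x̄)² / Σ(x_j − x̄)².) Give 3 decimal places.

x̄ = (30 + 40 + 50 + 60)/4 = 45
Σ(x − x̄)² = 225 + 25 + 25 + 225 = 500
h = 1/4 + (5)²/500 = 0.25 + 0.05 = 0.300

h = 0.300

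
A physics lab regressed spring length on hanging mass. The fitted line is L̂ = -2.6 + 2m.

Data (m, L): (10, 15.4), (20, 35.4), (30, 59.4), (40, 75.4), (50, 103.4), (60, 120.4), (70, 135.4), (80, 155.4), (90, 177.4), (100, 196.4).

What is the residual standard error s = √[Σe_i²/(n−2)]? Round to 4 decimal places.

s = 2.9580

m=10: L̂ = -2.6 + 2·10 = 17.4; e = 15.4 − 17.4 = -2
m=20: L̂ = -2.6 + 2·20 = 37.4; e = 35.4 − 37.4 = -2
m=30: L̂ = -2.6 + 2·30 = 57.4; e = 59.4 − 57.4 = 2
m=40: L̂ = -2.6 + 2·40 = 77.4; e = 75.4 − 77.4 = -2
m=50: L̂ = -2.6 + 2·50 = 97.4; e = 103.4 − 97.4 = 6
m=60: L̂ = -2.6 + 2·60 = 117.4; e = 120.4 − 117.4 = 3
m=70: L̂ = -2.6 + 2·70 = 137.4; e = 135.4 − 137.4 = -2
m=80: L̂ = -2.6 + 2·80 = 157.4; e = 155.4 − 157.4 = -2
m=90: L̂ = -2.6 + 2·90 = 177.4; e = 177.4 − 177.4 = 0
m=100: L̂ = -2.6 + 2·100 = 197.4; e = 196.4 − 197.4 = -1
SSE = 4 + 4 + 4 + 4 + 36 + 9 + 4 + 4 + 0 + 1 = 70
s = √(70/8) = √8.75 ≈ 2.9580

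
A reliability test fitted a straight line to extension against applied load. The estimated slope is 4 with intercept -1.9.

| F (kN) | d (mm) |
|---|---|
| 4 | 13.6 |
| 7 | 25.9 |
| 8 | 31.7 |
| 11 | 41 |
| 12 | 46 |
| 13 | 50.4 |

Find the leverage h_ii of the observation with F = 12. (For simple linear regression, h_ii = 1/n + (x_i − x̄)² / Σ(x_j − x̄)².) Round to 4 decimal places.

F̄ = (4 + 7 + 8 + 11 + 12 + 13)/6 = 9.16667
Σ(F − F̄)² = 26.6944 + 4.69444 + 1.36111 + 3.36111 + 8.02778 + 14.6944 = 58.8333
h = 1/6 + (2.83333)²/58.8333 = 0.166667 + 0.136449 = 0.3031

h = 0.3031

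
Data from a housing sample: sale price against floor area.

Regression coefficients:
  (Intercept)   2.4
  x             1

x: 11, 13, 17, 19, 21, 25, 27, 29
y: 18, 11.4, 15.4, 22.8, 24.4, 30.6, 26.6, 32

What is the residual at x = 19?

ŷ = 2.4 + 19 = 21.4
r = 22.8 − 21.4 = 1.4

r = 1.4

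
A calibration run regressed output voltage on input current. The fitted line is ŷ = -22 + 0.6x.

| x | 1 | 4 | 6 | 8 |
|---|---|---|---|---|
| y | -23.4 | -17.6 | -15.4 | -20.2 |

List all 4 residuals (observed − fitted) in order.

x=1: ŷ = -22 + 0.6·1 = -21.4; e = -23.4 − (-21.4) = -2
x=4: ŷ = -22 + 0.6·4 = -19.6; e = -17.6 − (-19.6) = 2
x=6: ŷ = -22 + 0.6·6 = -18.4; e = -15.4 − (-18.4) = 3
x=8: ŷ = -22 + 0.6·8 = -17.2; e = -20.2 − (-17.2) = -3

-2, 2, 3, -3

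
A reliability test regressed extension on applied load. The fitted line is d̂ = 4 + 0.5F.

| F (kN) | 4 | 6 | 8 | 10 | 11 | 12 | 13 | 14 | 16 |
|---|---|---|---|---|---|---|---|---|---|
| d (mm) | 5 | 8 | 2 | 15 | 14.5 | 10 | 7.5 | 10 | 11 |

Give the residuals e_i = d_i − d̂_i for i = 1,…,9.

F=4: d̂ = 4 + 0.5·4 = 6; e = 5 − 6 = -1
F=6: d̂ = 4 + 0.5·6 = 7; e = 8 − 7 = 1
F=8: d̂ = 4 + 0.5·8 = 8; e = 2 − 8 = -6
F=10: d̂ = 4 + 0.5·10 = 9; e = 15 − 9 = 6
F=11: d̂ = 4 + 0.5·11 = 9.5; e = 14.5 − 9.5 = 5
F=12: d̂ = 4 + 0.5·12 = 10; e = 10 − 10 = 0
F=13: d̂ = 4 + 0.5·13 = 10.5; e = 7.5 − 10.5 = -3
F=14: d̂ = 4 + 0.5·14 = 11; e = 10 − 11 = -1
F=16: d̂ = 4 + 0.5·16 = 12; e = 11 − 12 = -1

-1, 1, -6, 6, 5, 0, -3, -1, -1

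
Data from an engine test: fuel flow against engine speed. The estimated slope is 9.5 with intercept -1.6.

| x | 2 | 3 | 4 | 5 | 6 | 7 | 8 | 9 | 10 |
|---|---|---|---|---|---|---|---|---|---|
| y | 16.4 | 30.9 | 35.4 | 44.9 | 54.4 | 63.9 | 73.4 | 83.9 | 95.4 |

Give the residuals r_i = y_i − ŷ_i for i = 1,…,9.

-1, 4, -1, -1, -1, -1, -1, 0, 2

x=2: ŷ = -1.6 + 9.5·2 = 17.4; r = 16.4 − 17.4 = -1
x=3: ŷ = -1.6 + 9.5·3 = 26.9; r = 30.9 − 26.9 = 4
x=4: ŷ = -1.6 + 9.5·4 = 36.4; r = 35.4 − 36.4 = -1
x=5: ŷ = -1.6 + 9.5·5 = 45.9; r = 44.9 − 45.9 = -1
x=6: ŷ = -1.6 + 9.5·6 = 55.4; r = 54.4 − 55.4 = -1
x=7: ŷ = -1.6 + 9.5·7 = 64.9; r = 63.9 − 64.9 = -1
x=8: ŷ = -1.6 + 9.5·8 = 74.4; r = 73.4 − 74.4 = -1
x=9: ŷ = -1.6 + 9.5·9 = 83.9; r = 83.9 − 83.9 = 0
x=10: ŷ = -1.6 + 9.5·10 = 93.4; r = 95.4 − 93.4 = 2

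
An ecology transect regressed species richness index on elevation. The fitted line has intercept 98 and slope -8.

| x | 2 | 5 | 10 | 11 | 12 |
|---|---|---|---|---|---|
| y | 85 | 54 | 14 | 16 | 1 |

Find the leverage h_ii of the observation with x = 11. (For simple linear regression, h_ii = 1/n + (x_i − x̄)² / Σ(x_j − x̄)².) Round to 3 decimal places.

h = 0.322

x̄ = (2 + 5 + 10 + 11 + 12)/5 = 8
Σ(x − x̄)² = 36 + 9 + 4 + 9 + 16 = 74
h = 1/5 + (3)²/74 = 0.2 + 0.121622 = 0.322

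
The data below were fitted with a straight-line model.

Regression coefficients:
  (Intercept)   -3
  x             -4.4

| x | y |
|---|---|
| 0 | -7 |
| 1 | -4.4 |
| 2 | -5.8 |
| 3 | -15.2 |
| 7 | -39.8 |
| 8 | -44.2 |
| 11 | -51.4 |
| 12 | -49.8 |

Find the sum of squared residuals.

SSE = 170

x=0: ŷ = -3 − 4.4·0 = -3; r = -7 − (-3) = -4
x=1: ŷ = -3 − 4.4·1 = -7.4; r = -4.4 − (-7.4) = 3
x=2: ŷ = -3 − 4.4·2 = -11.8; r = -5.8 − (-11.8) = 6
x=3: ŷ = -3 − 4.4·3 = -16.2; r = -15.2 − (-16.2) = 1
x=7: ŷ = -3 − 4.4·7 = -33.8; r = -39.8 − (-33.8) = -6
x=8: ŷ = -3 − 4.4·8 = -38.2; r = -44.2 − (-38.2) = -6
x=11: ŷ = -3 − 4.4·11 = -51.4; r = -51.4 − (-51.4) = 0
x=12: ŷ = -3 − 4.4·12 = -55.8; r = -49.8 − (-55.8) = 6
SSE = 16 + 9 + 36 + 1 + 36 + 36 + 0 + 36 = 170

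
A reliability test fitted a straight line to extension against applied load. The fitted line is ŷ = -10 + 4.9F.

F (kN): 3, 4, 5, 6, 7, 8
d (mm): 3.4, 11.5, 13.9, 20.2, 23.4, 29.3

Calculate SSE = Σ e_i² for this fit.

F=3: ŷ = -10 + 4.9·3 = 4.7; e = 3.4 − 4.7 = -1.3
F=4: ŷ = -10 + 4.9·4 = 9.6; e = 11.5 − 9.6 = 1.9
F=5: ŷ = -10 + 4.9·5 = 14.5; e = 13.9 − 14.5 = -0.6
F=6: ŷ = -10 + 4.9·6 = 19.4; e = 20.2 − 19.4 = 0.8
F=7: ŷ = -10 + 4.9·7 = 24.3; e = 23.4 − 24.3 = -0.9
F=8: ŷ = -10 + 4.9·8 = 29.2; e = 29.3 − 29.2 = 0.1
SSE = 1.69 + 3.61 + 0.36 + 0.64 + 0.81 + 0.01 = 7.12

SSE = 7.12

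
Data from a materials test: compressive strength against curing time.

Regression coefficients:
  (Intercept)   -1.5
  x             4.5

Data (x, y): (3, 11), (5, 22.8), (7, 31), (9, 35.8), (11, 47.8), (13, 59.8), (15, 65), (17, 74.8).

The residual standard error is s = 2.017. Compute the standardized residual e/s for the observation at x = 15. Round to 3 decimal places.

ŷ = -1.5 + 4.5·15 = 66
e = 65 − 66 = -1
e/s = -1 / 2.017 = -0.496

-0.496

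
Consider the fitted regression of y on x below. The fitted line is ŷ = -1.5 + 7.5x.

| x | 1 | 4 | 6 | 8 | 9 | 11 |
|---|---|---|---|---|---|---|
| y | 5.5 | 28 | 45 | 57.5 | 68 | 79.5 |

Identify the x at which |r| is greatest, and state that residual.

x = 9, r = 2

x=1: ŷ = -1.5 + 7.5·1 = 6; r = 5.5 − 6 = -0.5
x=4: ŷ = -1.5 + 7.5·4 = 28.5; r = 28 − 28.5 = -0.5
x=6: ŷ = -1.5 + 7.5·6 = 43.5; r = 45 − 43.5 = 1.5
x=8: ŷ = -1.5 + 7.5·8 = 58.5; r = 57.5 − 58.5 = -1
x=9: ŷ = -1.5 + 7.5·9 = 66; r = 68 − 66 = 2
x=11: ŷ = -1.5 + 7.5·11 = 81; r = 79.5 − 81 = -1.5
Largest |r| is 2 at x = 9, residual 2.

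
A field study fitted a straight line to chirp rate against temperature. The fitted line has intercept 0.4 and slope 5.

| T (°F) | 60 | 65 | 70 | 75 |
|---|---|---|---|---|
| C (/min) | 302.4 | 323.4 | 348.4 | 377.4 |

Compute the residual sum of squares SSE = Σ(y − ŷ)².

T=60: Ĉ = 0.4 + 5·60 = 300.4; r = 302.4 − 300.4 = 2
T=65: Ĉ = 0.4 + 5·65 = 325.4; r = 323.4 − 325.4 = -2
T=70: Ĉ = 0.4 + 5·70 = 350.4; r = 348.4 − 350.4 = -2
T=75: Ĉ = 0.4 + 5·75 = 375.4; r = 377.4 − 375.4 = 2
SSE = 4 + 4 + 4 + 4 = 16

SSE = 16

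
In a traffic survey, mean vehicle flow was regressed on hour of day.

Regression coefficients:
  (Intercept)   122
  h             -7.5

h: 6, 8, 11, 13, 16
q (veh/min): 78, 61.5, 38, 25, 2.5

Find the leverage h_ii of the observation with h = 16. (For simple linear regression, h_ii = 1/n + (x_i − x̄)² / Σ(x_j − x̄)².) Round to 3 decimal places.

h = 0.631

h̄ = (6 + 8 + 11 + 13 + 16)/5 = 10.8
Σ(h − h̄)² = 23.04 + 7.84 + 0.04 + 4.84 + 27.04 = 62.8
h = 1/5 + (5.2)²/62.8 = 0.2 + 0.430573 = 0.631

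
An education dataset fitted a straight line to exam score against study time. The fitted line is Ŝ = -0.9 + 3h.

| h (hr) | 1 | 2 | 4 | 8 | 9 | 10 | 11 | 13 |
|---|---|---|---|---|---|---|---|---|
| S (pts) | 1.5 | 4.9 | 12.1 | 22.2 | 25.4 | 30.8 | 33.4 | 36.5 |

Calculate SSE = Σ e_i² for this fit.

SSE = 9.84

h=1: Ŝ = -0.9 + 3·1 = 2.1; e = 1.5 − 2.1 = -0.6
h=2: Ŝ = -0.9 + 3·2 = 5.1; e = 4.9 − 5.1 = -0.2
h=4: Ŝ = -0.9 + 3·4 = 11.1; e = 12.1 − 11.1 = 1
h=8: Ŝ = -0.9 + 3·8 = 23.1; e = 22.2 − 23.1 = -0.9
h=9: Ŝ = -0.9 + 3·9 = 26.1; e = 25.4 − 26.1 = -0.7
h=10: Ŝ = -0.9 + 3·10 = 29.1; e = 30.8 − 29.1 = 1.7
h=11: Ŝ = -0.9 + 3·11 = 32.1; e = 33.4 − 32.1 = 1.3
h=13: Ŝ = -0.9 + 3·13 = 38.1; e = 36.5 − 38.1 = -1.6
SSE = 0.36 + 0.04 + 1 + 0.81 + 0.49 + 2.89 + 1.69 + 2.56 = 9.84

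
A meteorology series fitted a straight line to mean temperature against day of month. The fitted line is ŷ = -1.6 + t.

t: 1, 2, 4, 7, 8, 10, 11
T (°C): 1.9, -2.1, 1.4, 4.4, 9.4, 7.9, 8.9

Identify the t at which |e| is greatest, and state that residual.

t = 8, e = 3

t=1: ŷ = -1.6 + 1 = -0.6; e = 1.9 − (-0.6) = 2.5
t=2: ŷ = -1.6 + 2 = 0.4; e = -2.1 − 0.4 = -2.5
t=4: ŷ = -1.6 + 4 = 2.4; e = 1.4 − 2.4 = -1
t=7: ŷ = -1.6 + 7 = 5.4; e = 4.4 − 5.4 = -1
t=8: ŷ = -1.6 + 8 = 6.4; e = 9.4 − 6.4 = 3
t=10: ŷ = -1.6 + 10 = 8.4; e = 7.9 − 8.4 = -0.5
t=11: ŷ = -1.6 + 11 = 9.4; e = 8.9 − 9.4 = -0.5
Largest |e| is 3 at t = 8, residual 3.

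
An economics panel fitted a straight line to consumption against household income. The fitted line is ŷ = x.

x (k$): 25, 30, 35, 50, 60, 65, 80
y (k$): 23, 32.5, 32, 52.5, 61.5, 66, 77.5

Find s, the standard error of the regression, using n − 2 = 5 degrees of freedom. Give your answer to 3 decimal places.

x=25: ŷ = 25 = 25; e = 23 − 25 = -2
x=30: ŷ = 30 = 30; e = 32.5 − 30 = 2.5
x=35: ŷ = 35 = 35; e = 32 − 35 = -3
x=50: ŷ = 50 = 50; e = 52.5 − 50 = 2.5
x=60: ŷ = 60 = 60; e = 61.5 − 60 = 1.5
x=65: ŷ = 65 = 65; e = 66 − 65 = 1
x=80: ŷ = 80 = 80; e = 77.5 − 80 = -2.5
SSE = 4 + 6.25 + 9 + 6.25 + 2.25 + 1 + 6.25 = 35
s = √(35/5) = √7 ≈ 2.646

s = 2.646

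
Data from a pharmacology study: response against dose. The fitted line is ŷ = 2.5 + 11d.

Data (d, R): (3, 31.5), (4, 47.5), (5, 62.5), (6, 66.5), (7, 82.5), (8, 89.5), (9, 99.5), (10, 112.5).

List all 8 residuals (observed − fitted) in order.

d=3: ŷ = 2.5 + 11·3 = 35.5; e = 31.5 − 35.5 = -4
d=4: ŷ = 2.5 + 11·4 = 46.5; e = 47.5 − 46.5 = 1
d=5: ŷ = 2.5 + 11·5 = 57.5; e = 62.5 − 57.5 = 5
d=6: ŷ = 2.5 + 11·6 = 68.5; e = 66.5 − 68.5 = -2
d=7: ŷ = 2.5 + 11·7 = 79.5; e = 82.5 − 79.5 = 3
d=8: ŷ = 2.5 + 11·8 = 90.5; e = 89.5 − 90.5 = -1
d=9: ŷ = 2.5 + 11·9 = 101.5; e = 99.5 − 101.5 = -2
d=10: ŷ = 2.5 + 11·10 = 112.5; e = 112.5 − 112.5 = 0

-4, 1, 5, -2, 3, -1, -2, 0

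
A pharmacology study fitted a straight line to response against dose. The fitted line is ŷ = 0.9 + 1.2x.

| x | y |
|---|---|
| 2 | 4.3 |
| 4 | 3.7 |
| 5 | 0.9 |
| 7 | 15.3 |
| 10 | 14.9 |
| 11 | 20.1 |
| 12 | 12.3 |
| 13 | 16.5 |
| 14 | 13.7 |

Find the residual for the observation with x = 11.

r = 6

ŷ = 0.9 + 1.2·11 = 14.1
r = 20.1 − 14.1 = 6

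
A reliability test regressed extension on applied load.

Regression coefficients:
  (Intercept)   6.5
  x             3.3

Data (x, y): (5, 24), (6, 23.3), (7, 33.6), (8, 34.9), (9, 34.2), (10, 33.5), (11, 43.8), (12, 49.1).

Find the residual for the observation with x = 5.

ŷ = 6.5 + 3.3·5 = 23
e = 24 − 23 = 1

e = 1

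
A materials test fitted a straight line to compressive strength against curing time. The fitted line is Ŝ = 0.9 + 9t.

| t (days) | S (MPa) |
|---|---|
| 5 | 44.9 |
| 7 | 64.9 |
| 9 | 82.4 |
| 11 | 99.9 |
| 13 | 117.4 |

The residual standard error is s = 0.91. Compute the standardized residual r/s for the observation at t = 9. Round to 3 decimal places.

0.549

Ŝ = 0.9 + 9·9 = 81.9
r = 82.4 − 81.9 = 0.5
r/s = 0.5 / 0.91 = 0.549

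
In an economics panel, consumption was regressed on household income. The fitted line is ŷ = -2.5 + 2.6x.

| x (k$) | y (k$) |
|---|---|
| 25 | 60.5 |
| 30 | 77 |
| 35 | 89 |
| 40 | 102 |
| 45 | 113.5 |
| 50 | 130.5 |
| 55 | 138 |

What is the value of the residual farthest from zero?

r = 3

x=25: ŷ = -2.5 + 2.6·25 = 62.5; r = 60.5 − 62.5 = -2
x=30: ŷ = -2.5 + 2.6·30 = 75.5; r = 77 − 75.5 = 1.5
x=35: ŷ = -2.5 + 2.6·35 = 88.5; r = 89 − 88.5 = 0.5
x=40: ŷ = -2.5 + 2.6·40 = 101.5; r = 102 − 101.5 = 0.5
x=45: ŷ = -2.5 + 2.6·45 = 114.5; r = 113.5 − 114.5 = -1
x=50: ŷ = -2.5 + 2.6·50 = 127.5; r = 130.5 − 127.5 = 3
x=55: ŷ = -2.5 + 2.6·55 = 140.5; r = 138 − 140.5 = -2.5
Largest |r| is 3 at x = 50, residual 3.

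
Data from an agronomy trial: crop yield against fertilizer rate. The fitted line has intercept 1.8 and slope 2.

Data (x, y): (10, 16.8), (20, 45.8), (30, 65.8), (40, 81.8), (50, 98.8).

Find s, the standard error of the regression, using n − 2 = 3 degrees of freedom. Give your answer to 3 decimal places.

s = 4.690

x=10: ŷ = 1.8 + 2·10 = 21.8; e = 16.8 − 21.8 = -5
x=20: ŷ = 1.8 + 2·20 = 41.8; e = 45.8 − 41.8 = 4
x=30: ŷ = 1.8 + 2·30 = 61.8; e = 65.8 − 61.8 = 4
x=40: ŷ = 1.8 + 2·40 = 81.8; e = 81.8 − 81.8 = 0
x=50: ŷ = 1.8 + 2·50 = 101.8; e = 98.8 − 101.8 = -3
SSE = 25 + 16 + 16 + 0 + 9 = 66
s = √(66/3) = √22 ≈ 4.690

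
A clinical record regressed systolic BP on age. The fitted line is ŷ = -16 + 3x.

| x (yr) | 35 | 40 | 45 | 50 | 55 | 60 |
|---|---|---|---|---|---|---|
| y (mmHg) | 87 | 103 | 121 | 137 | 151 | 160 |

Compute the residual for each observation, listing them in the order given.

x=35: ŷ = -16 + 3·35 = 89; r = 87 − 89 = -2
x=40: ŷ = -16 + 3·40 = 104; r = 103 − 104 = -1
x=45: ŷ = -16 + 3·45 = 119; r = 121 − 119 = 2
x=50: ŷ = -16 + 3·50 = 134; r = 137 − 134 = 3
x=55: ŷ = -16 + 3·55 = 149; r = 151 − 149 = 2
x=60: ŷ = -16 + 3·60 = 164; r = 160 − 164 = -4

-2, -1, 2, 3, 2, -4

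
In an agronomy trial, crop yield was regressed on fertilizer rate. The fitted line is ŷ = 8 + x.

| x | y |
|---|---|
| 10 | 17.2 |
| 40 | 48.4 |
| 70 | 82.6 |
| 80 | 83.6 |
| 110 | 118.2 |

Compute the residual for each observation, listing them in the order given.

-0.8, 0.4, 4.6, -4.4, 0.2

x=10: ŷ = 8 + 10 = 18; r = 17.2 − 18 = -0.8
x=40: ŷ = 8 + 40 = 48; r = 48.4 − 48 = 0.4
x=70: ŷ = 8 + 70 = 78; r = 82.6 − 78 = 4.6
x=80: ŷ = 8 + 80 = 88; r = 83.6 − 88 = -4.4
x=110: ŷ = 8 + 110 = 118; r = 118.2 − 118 = 0.2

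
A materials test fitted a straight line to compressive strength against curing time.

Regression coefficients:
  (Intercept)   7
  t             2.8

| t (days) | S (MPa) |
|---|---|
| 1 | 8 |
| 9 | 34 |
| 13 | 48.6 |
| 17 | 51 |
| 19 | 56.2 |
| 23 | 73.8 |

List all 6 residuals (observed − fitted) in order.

-1.8, 1.8, 5.2, -3.6, -4, 2.4

t=1: Ŝ = 7 + 2.8·1 = 9.8; r = 8 − 9.8 = -1.8
t=9: Ŝ = 7 + 2.8·9 = 32.2; r = 34 − 32.2 = 1.8
t=13: Ŝ = 7 + 2.8·13 = 43.4; r = 48.6 − 43.4 = 5.2
t=17: Ŝ = 7 + 2.8·17 = 54.6; r = 51 − 54.6 = -3.6
t=19: Ŝ = 7 + 2.8·19 = 60.2; r = 56.2 − 60.2 = -4
t=23: Ŝ = 7 + 2.8·23 = 71.4; r = 73.8 − 71.4 = 2.4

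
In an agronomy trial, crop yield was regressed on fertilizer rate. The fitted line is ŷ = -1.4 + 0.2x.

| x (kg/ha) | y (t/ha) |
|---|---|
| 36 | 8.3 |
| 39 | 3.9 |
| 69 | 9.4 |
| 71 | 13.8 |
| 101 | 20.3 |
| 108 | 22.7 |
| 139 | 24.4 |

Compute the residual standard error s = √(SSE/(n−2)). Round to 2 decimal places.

x=36: ŷ = -1.4 + 0.2·36 = 5.8; r = 8.3 − 5.8 = 2.5
x=39: ŷ = -1.4 + 0.2·39 = 6.4; r = 3.9 − 6.4 = -2.5
x=69: ŷ = -1.4 + 0.2·69 = 12.4; r = 9.4 − 12.4 = -3
x=71: ŷ = -1.4 + 0.2·71 = 12.8; r = 13.8 − 12.8 = 1
x=101: ŷ = -1.4 + 0.2·101 = 18.8; r = 20.3 − 18.8 = 1.5
x=108: ŷ = -1.4 + 0.2·108 = 20.2; r = 22.7 − 20.2 = 2.5
x=139: ŷ = -1.4 + 0.2·139 = 26.4; r = 24.4 − 26.4 = -2
SSE = 6.25 + 6.25 + 9 + 1 + 2.25 + 6.25 + 4 = 35
s = √(35/5) = √7 ≈ 2.65

s = 2.65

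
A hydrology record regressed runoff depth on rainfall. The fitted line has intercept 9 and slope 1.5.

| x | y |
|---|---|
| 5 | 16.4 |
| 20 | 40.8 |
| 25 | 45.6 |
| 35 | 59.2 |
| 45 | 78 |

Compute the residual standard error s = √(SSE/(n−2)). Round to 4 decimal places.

x=5: ŷ = 9 + 1.5·5 = 16.5; e = 16.4 − 16.5 = -0.1
x=20: ŷ = 9 + 1.5·20 = 39; e = 40.8 − 39 = 1.8
x=25: ŷ = 9 + 1.5·25 = 46.5; e = 45.6 − 46.5 = -0.9
x=35: ŷ = 9 + 1.5·35 = 61.5; e = 59.2 − 61.5 = -2.3
x=45: ŷ = 9 + 1.5·45 = 76.5; e = 78 − 76.5 = 1.5
SSE = 0.01 + 3.24 + 0.81 + 5.29 + 2.25 = 11.6
s = √(11.6/3) = √3.86667 ≈ 1.9664

s = 1.9664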